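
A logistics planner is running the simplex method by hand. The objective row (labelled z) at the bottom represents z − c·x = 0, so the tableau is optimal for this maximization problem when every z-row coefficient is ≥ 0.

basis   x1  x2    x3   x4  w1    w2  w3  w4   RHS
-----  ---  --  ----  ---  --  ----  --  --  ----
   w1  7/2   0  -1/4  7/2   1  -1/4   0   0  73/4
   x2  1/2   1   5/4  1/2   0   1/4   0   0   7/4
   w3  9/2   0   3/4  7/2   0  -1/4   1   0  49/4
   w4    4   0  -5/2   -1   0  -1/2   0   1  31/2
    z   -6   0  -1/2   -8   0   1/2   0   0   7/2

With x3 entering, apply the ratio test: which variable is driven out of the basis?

x2

Column x3 entries and ratios — w1: -1/4 ≤ 0, skip; x2: (7/4)/(5/4) = 7/5; w3: (49/4)/(3/4) = 49/3; w4: -5/2 ≤ 0, skip.
Smallest ratio is 7/5 in the row of x2, so x2 leaves.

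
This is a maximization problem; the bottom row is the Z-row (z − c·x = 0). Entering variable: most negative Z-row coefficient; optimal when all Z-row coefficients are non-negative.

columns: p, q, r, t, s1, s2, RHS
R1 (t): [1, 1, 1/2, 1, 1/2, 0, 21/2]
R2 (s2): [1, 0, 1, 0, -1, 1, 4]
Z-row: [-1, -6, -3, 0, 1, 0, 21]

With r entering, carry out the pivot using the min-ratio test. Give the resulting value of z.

33

Ratio test on column r — row 1: (21/2)/(1/2) = 21; row 2: 4/1 = 4. Minimum is 4 at row 2 (s2 leaves); pivot element 1.
Pivot on row 2; the Z-row RHS becomes 21 − (-3)·4 = 33.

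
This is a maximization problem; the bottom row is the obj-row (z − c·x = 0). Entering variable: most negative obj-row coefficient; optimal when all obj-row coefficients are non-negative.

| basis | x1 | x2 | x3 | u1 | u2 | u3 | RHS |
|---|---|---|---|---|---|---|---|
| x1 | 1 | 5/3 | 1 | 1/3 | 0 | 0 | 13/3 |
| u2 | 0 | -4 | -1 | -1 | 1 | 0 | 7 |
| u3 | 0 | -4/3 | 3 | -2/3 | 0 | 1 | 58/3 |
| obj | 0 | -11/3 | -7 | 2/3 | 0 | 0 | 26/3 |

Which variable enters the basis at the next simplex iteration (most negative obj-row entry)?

x3

Negative obj-row entries: x2: -11/3, x3: -7.
The most negative is -7 in column x3, so x3 enters.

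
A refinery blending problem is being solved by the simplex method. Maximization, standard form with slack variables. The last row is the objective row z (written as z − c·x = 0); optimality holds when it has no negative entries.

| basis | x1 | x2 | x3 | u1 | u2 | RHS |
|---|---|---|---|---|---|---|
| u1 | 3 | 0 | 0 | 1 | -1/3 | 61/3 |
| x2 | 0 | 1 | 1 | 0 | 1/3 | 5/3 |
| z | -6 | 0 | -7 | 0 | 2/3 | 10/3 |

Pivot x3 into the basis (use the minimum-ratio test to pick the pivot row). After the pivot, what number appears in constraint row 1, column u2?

-1/3

Ratio test on column x3 — row 1: entry 0 ≤ 0; row 2: (5/3)/1 = 5/3. Minimum is 5/3 at row 2 (x2 leaves); pivot element 1.
Divide row 2 by 1; eliminate column x3 from the other rows.
Row 1 update in column u2: -1/3 − 0·(1/3) = -1/3.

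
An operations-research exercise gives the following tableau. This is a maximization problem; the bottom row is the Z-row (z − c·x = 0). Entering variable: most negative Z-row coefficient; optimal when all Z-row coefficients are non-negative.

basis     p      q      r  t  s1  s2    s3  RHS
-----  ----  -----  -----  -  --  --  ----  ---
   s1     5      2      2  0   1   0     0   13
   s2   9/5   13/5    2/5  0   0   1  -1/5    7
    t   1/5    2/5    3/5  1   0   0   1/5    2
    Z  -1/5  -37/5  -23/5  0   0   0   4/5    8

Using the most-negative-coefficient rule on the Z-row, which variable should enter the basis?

Negative Z-row entries: p: -1/5, q: -37/5, r: -23/5.
The most negative is -37/5 in column q, so q enters.

q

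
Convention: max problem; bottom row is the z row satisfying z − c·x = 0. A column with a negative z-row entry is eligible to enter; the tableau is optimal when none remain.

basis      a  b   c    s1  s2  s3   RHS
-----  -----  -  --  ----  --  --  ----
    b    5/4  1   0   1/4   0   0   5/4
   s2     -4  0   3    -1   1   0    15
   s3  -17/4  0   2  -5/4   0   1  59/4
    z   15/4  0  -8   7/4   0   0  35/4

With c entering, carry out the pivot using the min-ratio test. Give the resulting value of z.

195/4

Ratio test on column c — row 1: entry 0 ≤ 0; row 2: 15/3 = 5; row 3: (59/4)/2 = 59/8. Minimum is 5 at row 2 (s2 leaves); pivot element 3.
Pivot on row 2; the z-row RHS becomes 35/4 − (-8)·5 = 195/4.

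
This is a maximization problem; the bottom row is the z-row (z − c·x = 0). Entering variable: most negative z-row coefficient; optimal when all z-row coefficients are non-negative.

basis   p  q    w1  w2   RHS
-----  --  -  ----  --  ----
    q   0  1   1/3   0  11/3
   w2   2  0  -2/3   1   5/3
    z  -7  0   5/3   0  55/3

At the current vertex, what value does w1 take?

w1 is not in the basis, so in the current basic feasible solution w1 = 0.

0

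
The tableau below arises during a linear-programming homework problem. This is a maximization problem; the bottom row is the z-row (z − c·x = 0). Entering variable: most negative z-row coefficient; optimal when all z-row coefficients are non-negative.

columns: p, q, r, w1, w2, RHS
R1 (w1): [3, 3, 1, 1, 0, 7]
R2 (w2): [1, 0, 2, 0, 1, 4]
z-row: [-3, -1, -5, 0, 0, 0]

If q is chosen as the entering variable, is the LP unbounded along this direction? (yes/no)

no

Column q has positive entries in row(s) 1, so the ratio test bounds it — not unbounded.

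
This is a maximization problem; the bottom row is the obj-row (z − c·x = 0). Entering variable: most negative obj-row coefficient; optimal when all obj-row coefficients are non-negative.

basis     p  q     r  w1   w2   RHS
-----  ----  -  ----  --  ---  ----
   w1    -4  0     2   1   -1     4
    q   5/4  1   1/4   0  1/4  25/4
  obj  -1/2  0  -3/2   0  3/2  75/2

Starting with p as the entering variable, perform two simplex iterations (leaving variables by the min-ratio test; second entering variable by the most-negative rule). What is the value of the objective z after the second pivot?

52

Ratio test on column p — row 1: entry -4 ≤ 0; row 2: (25/4)/(5/4) = 5. Minimum is 5 at row 2 (q leaves); pivot element 5/4.
Pivot on row 2; the obj-row RHS becomes 75/2 − (-1/2)·5 = 40.
Next entering variable (most negative obj-row entry -7/5): r.
Ratio test on column r — row 1: 24/(14/5) = 60/7; row 2: 5/(1/5) = 25. Minimum is 60/7 at row 1 (w1 leaves); pivot element 14/5.
After the second pivot the obj-row RHS is 40 − (-7/5)·(60/7) = 52.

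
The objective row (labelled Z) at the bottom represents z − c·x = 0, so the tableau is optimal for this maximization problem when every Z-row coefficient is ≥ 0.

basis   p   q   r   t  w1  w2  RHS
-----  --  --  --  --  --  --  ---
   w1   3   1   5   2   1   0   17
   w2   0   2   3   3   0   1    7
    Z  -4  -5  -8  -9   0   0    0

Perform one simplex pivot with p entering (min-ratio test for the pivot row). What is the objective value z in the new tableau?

68/3

Ratio test on column p — row 1: 17/3 = 17/3; row 2: entry 0 ≤ 0. Minimum is 17/3 at row 1 (w1 leaves); pivot element 3.
Pivot on row 1; the Z-row RHS becomes 0 − (-4)·(17/3) = 68/3.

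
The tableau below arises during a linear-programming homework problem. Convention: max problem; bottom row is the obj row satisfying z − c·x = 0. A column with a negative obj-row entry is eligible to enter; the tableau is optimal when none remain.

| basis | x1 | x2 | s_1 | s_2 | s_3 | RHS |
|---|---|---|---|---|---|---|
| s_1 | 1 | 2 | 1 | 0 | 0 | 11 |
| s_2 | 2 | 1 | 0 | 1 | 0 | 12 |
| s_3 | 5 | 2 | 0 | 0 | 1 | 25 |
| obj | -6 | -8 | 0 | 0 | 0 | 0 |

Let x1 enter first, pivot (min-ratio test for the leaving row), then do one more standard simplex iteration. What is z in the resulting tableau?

51

Ratio test on column x1 — row 1: 11/1 = 11; row 2: 12/2 = 6; row 3: 25/5 = 5. Minimum is 5 at row 3 (s_3 leaves); pivot element 5.
Pivot on row 3; the obj-row RHS becomes 0 − (-6)·5 = 30.
Next entering variable (most negative obj-row entry -28/5): x2.
Ratio test on column x2 — row 1: 6/(8/5) = 15/4; row 2: 2/(1/5) = 10; row 3: 5/(2/5) = 25/2. Minimum is 15/4 at row 1 (s_1 leaves); pivot element 8/5.
After the second pivot the obj-row RHS is 30 − (-28/5)·(15/4) = 51.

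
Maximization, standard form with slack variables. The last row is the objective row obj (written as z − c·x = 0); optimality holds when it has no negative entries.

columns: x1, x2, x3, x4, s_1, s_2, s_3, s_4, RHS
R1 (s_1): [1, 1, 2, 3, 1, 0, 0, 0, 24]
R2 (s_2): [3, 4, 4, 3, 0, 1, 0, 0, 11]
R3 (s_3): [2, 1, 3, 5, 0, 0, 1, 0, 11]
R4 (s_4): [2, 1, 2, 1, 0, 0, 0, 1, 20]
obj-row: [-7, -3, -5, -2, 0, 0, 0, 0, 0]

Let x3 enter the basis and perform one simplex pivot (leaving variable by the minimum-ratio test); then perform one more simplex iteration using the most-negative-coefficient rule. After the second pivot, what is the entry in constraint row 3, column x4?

Ratio test on column x3 — row 1: 24/2 = 12; row 2: 11/4 = 11/4; row 3: 11/3 = 11/3; row 4: 20/2 = 10. Minimum is 11/4 at row 2 (s_2 leaves); pivot element 4.
Divide row 2 by 4; eliminate column x3 from the other rows.
Second iteration: most negative obj-row entry is -13/4 in column x1, so x1 enters.
Ratio test on column x1 — row 1: entry -1/2 ≤ 0; row 2: (11/4)/(3/4) = 11/3; row 3: entry -1/4 ≤ 0; row 4: (29/2)/(1/2) = 29. Minimum is 11/3 at row 2 (x3 leaves); pivot element 3/4.
Divide row 2 by 3/4; eliminate column x1 from the other rows.
After both pivots, the entry at constraint row 3, column x4 is 3.

3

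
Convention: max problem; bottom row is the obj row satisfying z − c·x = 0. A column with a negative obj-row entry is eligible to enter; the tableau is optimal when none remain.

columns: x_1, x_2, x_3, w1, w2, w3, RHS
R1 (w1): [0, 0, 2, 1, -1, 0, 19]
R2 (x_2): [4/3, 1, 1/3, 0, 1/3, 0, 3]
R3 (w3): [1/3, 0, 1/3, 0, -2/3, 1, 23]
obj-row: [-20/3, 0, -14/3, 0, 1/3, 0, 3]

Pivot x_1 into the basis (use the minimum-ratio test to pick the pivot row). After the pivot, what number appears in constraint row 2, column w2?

1/4

Ratio test on column x_1 — row 1: entry 0 ≤ 0; row 2: 3/(4/3) = 9/4; row 3: 23/(1/3) = 69. Minimum is 9/4 at row 2 (x_2 leaves); pivot element 4/3.
Divide row 2 by 4/3; eliminate column x_1 from the other rows.
In the new row 2, the w2 entry is the old entry divided by the pivot: (1/3)/(4/3) = 1/4.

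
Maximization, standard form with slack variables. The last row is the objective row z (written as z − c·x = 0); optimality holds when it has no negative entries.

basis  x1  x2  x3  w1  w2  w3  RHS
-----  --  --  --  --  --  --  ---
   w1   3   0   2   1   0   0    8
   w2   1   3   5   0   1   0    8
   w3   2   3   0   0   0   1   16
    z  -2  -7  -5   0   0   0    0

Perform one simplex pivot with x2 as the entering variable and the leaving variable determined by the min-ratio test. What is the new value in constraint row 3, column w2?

-1

Ratio test on column x2 — row 1: entry 0 ≤ 0; row 2: 8/3 = 8/3; row 3: 16/3 = 16/3. Minimum is 8/3 at row 2 (w2 leaves); pivot element 3.
Divide row 2 by 3; eliminate column x2 from the other rows.
Row 3 update in column w2: 0 − 3·(1/3) = -1.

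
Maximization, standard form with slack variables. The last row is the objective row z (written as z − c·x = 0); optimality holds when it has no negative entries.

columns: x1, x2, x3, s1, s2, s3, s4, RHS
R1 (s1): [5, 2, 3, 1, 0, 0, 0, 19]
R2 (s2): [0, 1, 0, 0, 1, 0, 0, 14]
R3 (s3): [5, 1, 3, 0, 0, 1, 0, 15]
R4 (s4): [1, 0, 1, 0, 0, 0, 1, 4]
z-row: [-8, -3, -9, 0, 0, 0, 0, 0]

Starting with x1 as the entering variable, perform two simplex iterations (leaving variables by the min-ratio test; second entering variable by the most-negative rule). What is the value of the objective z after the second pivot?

Ratio test on column x1 — row 1: 19/5 = 19/5; row 2: entry 0 ≤ 0; row 3: 15/5 = 3; row 4: 4/1 = 4. Minimum is 3 at row 3 (s3 leaves); pivot element 5.
Pivot on row 3; the z-row RHS becomes 0 − (-8)·3 = 24.
Next entering variable (most negative z-row entry -21/5): x3.
Ratio test on column x3 — row 1: entry 0 ≤ 0; row 2: entry 0 ≤ 0; row 3: 3/(3/5) = 5; row 4: 1/(2/5) = 5/2. Minimum is 5/2 at row 4 (s4 leaves); pivot element 2/5.
After the second pivot the z-row RHS is 24 − (-21/5)·(5/2) = 69/2.

69/2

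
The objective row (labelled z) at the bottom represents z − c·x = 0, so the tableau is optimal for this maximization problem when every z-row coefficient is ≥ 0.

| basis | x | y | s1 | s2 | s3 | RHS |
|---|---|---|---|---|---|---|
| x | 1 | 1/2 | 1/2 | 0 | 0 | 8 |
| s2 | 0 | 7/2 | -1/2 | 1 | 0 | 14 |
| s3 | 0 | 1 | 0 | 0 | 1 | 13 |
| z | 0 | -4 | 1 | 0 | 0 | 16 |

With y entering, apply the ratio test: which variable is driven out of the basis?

s2

Column y entries and ratios — x: 8/(1/2) = 16; s2: 14/(7/2) = 4; s3: 13/1 = 13.
Smallest ratio is 4 in the row of s2, so s2 leaves.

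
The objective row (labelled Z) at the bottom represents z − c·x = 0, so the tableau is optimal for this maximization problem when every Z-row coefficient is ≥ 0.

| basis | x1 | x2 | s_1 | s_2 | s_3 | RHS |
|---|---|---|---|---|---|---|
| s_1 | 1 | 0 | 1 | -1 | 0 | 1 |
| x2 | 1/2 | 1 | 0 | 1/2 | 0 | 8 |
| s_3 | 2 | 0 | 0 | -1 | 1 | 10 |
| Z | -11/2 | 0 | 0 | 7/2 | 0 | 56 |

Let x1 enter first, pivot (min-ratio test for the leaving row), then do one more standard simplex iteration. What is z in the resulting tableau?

Ratio test on column x1 — row 1: 1/1 = 1; row 2: 8/(1/2) = 16; row 3: 10/2 = 5. Minimum is 1 at row 1 (s_1 leaves); pivot element 1.
Pivot on row 1; the Z-row RHS becomes 56 − (-11/2)·1 = 123/2.
Next entering variable (most negative Z-row entry -2): s_2.
Ratio test on column s_2 — row 1: entry -1 ≤ 0; row 2: (15/2)/1 = 15/2; row 3: 8/1 = 8. Minimum is 15/2 at row 2 (x2 leaves); pivot element 1.
After the second pivot the Z-row RHS is 123/2 − (-2)·(15/2) = 153/2.

153/2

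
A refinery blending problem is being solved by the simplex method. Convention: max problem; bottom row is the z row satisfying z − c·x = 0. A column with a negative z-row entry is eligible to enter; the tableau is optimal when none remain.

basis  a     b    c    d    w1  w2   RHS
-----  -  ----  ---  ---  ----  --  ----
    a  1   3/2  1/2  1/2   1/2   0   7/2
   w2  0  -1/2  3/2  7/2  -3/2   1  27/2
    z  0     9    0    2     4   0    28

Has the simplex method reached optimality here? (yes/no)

Every z-row coefficient is ≥ 0, so the tableau is optimal.

yes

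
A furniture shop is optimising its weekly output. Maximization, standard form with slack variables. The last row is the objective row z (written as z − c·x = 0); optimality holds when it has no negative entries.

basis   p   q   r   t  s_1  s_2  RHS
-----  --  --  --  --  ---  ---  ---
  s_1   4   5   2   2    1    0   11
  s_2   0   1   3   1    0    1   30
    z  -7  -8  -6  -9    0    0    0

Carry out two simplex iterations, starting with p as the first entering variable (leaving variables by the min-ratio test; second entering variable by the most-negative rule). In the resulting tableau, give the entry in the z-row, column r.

Ratio test on column p — row 1: 11/4 = 11/4; row 2: entry 0 ≤ 0. Minimum is 11/4 at row 1 (s_1 leaves); pivot element 4.
Divide row 1 by 4; eliminate column p from the other rows.
Second iteration: most negative z-row entry is -11/2 in column t, so t enters.
Ratio test on column t — row 1: (11/4)/(1/2) = 11/2; row 2: 30/1 = 30. Minimum is 11/2 at row 1 (p leaves); pivot element 1/2.
Divide row 1 by 1/2; eliminate column t from the other rows.
After both pivots, the entry at the z-row, column r is 3.

3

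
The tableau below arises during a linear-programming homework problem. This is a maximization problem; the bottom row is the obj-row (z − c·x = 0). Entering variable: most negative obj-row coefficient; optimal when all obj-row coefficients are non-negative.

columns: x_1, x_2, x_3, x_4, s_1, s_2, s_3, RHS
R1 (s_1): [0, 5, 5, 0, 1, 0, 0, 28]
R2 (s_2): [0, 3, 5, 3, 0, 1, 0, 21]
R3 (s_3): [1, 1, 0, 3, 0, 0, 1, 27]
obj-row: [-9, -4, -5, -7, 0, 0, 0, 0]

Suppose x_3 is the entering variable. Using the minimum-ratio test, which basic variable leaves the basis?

s_2

Column x_3 entries and ratios — s_1: 28/5 = 28/5; s_2: 21/5 = 21/5; s_3: 0 ≤ 0, skip.
Smallest ratio is 21/5 in the row of s_2, so s_2 leaves.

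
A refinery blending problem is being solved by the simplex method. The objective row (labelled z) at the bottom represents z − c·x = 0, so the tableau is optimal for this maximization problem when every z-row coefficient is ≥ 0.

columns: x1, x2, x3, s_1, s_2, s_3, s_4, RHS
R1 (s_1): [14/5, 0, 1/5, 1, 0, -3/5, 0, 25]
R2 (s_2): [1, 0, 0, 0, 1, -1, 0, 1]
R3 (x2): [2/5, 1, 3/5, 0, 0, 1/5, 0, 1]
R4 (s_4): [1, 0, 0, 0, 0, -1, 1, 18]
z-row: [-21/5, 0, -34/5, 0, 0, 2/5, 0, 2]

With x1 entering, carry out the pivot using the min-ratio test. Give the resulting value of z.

Ratio test on column x1 — row 1: 25/(14/5) = 125/14; row 2: 1/1 = 1; row 3: 1/(2/5) = 5/2; row 4: 18/1 = 18. Minimum is 1 at row 2 (s_2 leaves); pivot element 1.
Pivot on row 2; the z-row RHS becomes 2 − (-21/5)·1 = 31/5.

31/5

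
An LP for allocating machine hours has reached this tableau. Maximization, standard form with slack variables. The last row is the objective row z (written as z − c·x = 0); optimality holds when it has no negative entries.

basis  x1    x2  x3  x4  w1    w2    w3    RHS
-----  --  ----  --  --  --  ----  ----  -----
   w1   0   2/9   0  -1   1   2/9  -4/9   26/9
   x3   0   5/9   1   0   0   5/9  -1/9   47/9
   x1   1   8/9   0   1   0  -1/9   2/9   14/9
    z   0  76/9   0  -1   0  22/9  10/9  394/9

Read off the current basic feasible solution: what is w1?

w1 is basic (row 1); its value is the RHS of that row, 26/9.

26/9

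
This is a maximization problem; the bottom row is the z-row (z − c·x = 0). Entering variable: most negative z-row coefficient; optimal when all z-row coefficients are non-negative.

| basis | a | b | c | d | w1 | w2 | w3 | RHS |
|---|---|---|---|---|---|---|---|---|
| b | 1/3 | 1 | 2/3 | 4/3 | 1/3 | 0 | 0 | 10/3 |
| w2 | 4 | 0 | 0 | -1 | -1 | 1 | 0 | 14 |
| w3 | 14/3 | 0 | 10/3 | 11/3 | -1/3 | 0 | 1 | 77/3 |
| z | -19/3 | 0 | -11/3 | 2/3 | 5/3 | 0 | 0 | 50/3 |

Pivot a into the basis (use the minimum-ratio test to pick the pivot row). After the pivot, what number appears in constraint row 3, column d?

Ratio test on column a — row 1: (10/3)/(1/3) = 10; row 2: 14/4 = 7/2; row 3: (77/3)/(14/3) = 11/2. Minimum is 7/2 at row 2 (w2 leaves); pivot element 4.
Divide row 2 by 4; eliminate column a from the other rows.
Row 3 update in column d: 11/3 − (14/3)·(-1/4) = 29/6.

29/6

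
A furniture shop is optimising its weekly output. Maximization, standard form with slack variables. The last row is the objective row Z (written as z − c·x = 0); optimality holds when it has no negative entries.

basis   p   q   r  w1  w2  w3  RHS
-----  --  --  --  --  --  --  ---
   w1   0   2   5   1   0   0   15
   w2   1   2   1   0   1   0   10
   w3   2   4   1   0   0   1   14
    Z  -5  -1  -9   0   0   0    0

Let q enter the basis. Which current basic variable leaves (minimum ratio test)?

Column q entries and ratios — w1: 15/2 = 15/2; w2: 10/2 = 5; w3: 14/4 = 7/2.
Smallest ratio is 7/2 in the row of w3, so w3 leaves.

w3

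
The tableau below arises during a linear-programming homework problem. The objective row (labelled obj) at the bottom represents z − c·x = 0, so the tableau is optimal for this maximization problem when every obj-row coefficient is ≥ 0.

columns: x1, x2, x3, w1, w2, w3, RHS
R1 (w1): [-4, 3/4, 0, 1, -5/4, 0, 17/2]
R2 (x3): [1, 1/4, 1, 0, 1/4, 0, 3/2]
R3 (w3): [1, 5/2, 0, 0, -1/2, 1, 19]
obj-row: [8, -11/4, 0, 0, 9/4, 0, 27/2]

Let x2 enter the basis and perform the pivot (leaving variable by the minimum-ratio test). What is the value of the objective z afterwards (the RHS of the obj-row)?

30

Ratio test on column x2 — row 1: (17/2)/(3/4) = 34/3; row 2: (3/2)/(1/4) = 6; row 3: 19/(5/2) = 38/5. Minimum is 6 at row 2 (x3 leaves); pivot element 1/4.
Pivot on row 2; the obj-row RHS becomes 27/2 − (-11/4)·6 = 30.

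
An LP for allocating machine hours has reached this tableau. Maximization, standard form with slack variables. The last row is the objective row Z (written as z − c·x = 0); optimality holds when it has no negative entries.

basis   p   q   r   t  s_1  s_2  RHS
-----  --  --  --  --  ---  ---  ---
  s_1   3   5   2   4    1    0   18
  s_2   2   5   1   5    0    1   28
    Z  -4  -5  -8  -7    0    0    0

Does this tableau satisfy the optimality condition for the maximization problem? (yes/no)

The Z-row has a negative entry -8 in column r, so it is not optimal.

no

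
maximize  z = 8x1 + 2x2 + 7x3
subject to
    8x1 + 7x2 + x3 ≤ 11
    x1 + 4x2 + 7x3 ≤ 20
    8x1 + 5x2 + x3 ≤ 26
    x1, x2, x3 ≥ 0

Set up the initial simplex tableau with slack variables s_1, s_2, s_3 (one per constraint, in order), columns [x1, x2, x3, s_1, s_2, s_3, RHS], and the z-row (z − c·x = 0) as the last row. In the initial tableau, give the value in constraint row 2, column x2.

Constraint 2 has coefficient 4 on x2.

4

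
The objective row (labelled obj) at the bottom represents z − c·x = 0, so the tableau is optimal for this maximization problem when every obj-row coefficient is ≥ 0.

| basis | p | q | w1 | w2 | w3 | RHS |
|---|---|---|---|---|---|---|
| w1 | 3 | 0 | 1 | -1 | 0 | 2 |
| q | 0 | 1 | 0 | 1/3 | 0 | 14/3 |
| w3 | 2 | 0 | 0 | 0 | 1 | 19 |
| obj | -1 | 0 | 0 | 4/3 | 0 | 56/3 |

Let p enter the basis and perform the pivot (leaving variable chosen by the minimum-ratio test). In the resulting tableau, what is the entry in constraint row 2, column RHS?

14/3

Ratio test on column p — row 1: 2/3 = 2/3; row 2: entry 0 ≤ 0; row 3: 19/2 = 19/2. Minimum is 2/3 at row 1 (w1 leaves); pivot element 3.
Divide row 1 by 3; eliminate column p from the other rows.
Row 2 update in column RHS: 14/3 − 0·(2/3) = 14/3.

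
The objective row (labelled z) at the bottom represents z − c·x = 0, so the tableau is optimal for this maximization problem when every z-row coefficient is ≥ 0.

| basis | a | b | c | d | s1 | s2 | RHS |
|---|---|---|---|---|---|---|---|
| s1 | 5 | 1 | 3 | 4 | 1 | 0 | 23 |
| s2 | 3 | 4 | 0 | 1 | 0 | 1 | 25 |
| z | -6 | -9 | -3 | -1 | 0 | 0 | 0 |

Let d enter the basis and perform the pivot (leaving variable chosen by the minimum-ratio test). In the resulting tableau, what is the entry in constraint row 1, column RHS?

Ratio test on column d — row 1: 23/4 = 23/4; row 2: 25/1 = 25. Minimum is 23/4 at row 1 (s1 leaves); pivot element 4.
Divide row 1 by 4; eliminate column d from the other rows.
In the new row 1, the RHS entry is the old entry divided by the pivot: 23/4 = 23/4.

23/4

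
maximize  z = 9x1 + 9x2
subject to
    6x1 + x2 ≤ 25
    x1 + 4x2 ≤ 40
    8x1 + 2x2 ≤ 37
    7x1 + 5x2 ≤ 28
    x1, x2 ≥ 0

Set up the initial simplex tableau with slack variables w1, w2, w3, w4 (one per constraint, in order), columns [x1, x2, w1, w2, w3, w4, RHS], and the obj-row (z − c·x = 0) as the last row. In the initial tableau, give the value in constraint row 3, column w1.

0

Slack w1 belongs to constraint 1; its column is the unit vector e_1, so the entry in row 3 is 0.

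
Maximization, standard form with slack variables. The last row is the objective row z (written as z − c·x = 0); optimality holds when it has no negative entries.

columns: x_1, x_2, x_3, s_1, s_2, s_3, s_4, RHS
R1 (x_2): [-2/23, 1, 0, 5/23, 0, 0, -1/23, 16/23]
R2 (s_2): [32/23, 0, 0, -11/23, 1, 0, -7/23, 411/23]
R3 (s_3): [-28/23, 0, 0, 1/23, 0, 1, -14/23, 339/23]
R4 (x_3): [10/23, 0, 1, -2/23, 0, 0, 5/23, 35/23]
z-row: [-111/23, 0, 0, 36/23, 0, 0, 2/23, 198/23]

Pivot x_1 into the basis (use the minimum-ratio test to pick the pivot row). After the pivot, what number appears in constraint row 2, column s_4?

Ratio test on column x_1 — row 1: entry -2/23 ≤ 0; row 2: (411/23)/(32/23) = 411/32; row 3: entry -28/23 ≤ 0; row 4: (35/23)/(10/23) = 7/2. Minimum is 7/2 at row 4 (x_3 leaves); pivot element 10/23.
Divide row 4 by 10/23; eliminate column x_1 from the other rows.
Row 2 update in column s_4: -7/23 − (32/23)·(1/2) = -1.

-1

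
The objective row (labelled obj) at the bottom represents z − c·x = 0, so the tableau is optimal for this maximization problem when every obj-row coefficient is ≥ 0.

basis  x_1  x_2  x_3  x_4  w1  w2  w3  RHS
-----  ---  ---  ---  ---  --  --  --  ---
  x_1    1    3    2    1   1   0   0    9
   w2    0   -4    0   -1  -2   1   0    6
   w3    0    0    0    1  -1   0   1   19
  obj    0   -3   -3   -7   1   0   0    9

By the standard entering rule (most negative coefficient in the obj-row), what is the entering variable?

Negative obj-row entries: x_2: -3, x_3: -3, x_4: -7.
The most negative is -7 in column x_4, so x_4 enters.

x_4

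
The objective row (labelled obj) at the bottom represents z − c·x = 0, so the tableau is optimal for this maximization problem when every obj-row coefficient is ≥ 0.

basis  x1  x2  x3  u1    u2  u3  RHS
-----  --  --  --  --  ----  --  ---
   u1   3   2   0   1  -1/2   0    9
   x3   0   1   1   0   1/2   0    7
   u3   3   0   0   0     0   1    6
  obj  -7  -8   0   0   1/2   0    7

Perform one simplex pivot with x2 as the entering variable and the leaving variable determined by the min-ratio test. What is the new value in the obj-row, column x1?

Ratio test on column x2 — row 1: 9/2 = 9/2; row 2: 7/1 = 7; row 3: entry 0 ≤ 0. Minimum is 9/2 at row 1 (u1 leaves); pivot element 2.
Divide row 1 by 2; eliminate column x2 from the other rows.
obj-row update in column x1: -7 − (-8)·(3/2) = 5.

5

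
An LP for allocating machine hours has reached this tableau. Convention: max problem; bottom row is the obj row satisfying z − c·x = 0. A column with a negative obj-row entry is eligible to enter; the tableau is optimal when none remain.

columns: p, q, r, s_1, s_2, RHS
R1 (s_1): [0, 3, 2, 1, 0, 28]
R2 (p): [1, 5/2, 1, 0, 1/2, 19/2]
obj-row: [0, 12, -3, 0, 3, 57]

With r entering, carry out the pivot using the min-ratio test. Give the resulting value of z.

171/2

Ratio test on column r — row 1: 28/2 = 14; row 2: (19/2)/1 = 19/2. Minimum is 19/2 at row 2 (p leaves); pivot element 1.
Pivot on row 2; the obj-row RHS becomes 57 − (-3)·(19/2) = 171/2.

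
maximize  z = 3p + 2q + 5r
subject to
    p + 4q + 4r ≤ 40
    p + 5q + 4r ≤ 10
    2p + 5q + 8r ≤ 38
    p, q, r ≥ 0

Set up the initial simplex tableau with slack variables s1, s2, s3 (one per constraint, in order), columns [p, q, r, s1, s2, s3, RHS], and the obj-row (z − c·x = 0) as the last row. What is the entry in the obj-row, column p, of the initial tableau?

-3

The obj-row carries the negated objective coefficients: the p entry is -3.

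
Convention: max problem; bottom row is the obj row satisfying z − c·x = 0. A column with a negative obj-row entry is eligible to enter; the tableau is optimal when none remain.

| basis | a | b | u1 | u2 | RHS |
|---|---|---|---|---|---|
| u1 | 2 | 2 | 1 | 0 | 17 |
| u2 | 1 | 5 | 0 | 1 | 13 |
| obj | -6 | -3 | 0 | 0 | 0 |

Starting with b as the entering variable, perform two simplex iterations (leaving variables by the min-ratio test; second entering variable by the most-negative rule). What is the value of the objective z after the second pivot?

381/8

Ratio test on column b — row 1: 17/2 = 17/2; row 2: 13/5 = 13/5. Minimum is 13/5 at row 2 (u2 leaves); pivot element 5.
Pivot on row 2; the obj-row RHS becomes 0 − (-3)·(13/5) = 39/5.
Next entering variable (most negative obj-row entry -27/5): a.
Ratio test on column a — row 1: (59/5)/(8/5) = 59/8; row 2: (13/5)/(1/5) = 13. Minimum is 59/8 at row 1 (u1 leaves); pivot element 8/5.
After the second pivot the obj-row RHS is 39/5 − (-27/5)·(59/8) = 381/8.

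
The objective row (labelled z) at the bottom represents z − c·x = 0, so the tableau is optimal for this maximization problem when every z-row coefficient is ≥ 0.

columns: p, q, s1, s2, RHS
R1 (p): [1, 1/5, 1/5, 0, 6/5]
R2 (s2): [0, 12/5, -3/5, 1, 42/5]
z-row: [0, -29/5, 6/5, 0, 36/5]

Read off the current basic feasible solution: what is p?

p is basic (row 1); its value is the RHS of that row, 6/5.

6/5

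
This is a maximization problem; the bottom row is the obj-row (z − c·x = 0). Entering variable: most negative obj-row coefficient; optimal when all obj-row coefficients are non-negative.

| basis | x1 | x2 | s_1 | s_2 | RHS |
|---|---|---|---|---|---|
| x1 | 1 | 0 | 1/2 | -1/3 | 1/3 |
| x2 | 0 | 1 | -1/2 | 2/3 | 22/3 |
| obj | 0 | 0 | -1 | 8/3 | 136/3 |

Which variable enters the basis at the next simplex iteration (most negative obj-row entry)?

Negative obj-row entries: s_1: -1.
The most negative is -1 in column s_1, so s_1 enters.

s_1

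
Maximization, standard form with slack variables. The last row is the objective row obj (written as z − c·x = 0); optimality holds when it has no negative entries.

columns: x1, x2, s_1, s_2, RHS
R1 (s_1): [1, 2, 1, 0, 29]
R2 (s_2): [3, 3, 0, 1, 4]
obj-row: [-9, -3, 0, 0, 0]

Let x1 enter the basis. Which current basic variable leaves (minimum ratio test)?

Column x1 entries and ratios — s_1: 29/1 = 29; s_2: 4/3 = 4/3.
Smallest ratio is 4/3 in the row of s_2, so s_2 leaves.

s_2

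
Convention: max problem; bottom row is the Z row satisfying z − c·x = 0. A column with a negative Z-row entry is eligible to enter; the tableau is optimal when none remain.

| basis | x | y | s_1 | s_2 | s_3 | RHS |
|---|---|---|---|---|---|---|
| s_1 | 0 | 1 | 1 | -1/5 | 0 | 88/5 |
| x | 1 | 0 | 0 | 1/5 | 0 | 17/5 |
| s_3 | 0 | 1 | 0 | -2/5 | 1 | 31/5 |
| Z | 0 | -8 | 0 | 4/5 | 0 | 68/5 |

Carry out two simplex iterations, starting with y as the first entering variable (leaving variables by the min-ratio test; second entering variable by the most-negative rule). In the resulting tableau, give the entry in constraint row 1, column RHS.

8

Ratio test on column y — row 1: (88/5)/1 = 88/5; row 2: entry 0 ≤ 0; row 3: (31/5)/1 = 31/5. Minimum is 31/5 at row 3 (s_3 leaves); pivot element 1.
Divide row 3 by 1; eliminate column y from the other rows.
Second iteration: most negative Z-row entry is -12/5 in column s_2, so s_2 enters.
Ratio test on column s_2 — row 1: (57/5)/(1/5) = 57; row 2: (17/5)/(1/5) = 17; row 3: entry -2/5 ≤ 0. Minimum is 17 at row 2 (x leaves); pivot element 1/5.
Divide row 2 by 1/5; eliminate column s_2 from the other rows.
After both pivots, the entry at constraint row 1, column RHS is 8.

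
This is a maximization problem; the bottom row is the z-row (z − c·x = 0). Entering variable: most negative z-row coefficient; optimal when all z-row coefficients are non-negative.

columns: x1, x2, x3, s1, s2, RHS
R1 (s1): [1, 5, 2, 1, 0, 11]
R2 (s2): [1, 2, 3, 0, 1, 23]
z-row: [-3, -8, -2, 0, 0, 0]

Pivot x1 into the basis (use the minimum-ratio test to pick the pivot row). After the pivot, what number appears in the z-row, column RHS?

Ratio test on column x1 — row 1: 11/1 = 11; row 2: 23/1 = 23. Minimum is 11 at row 1 (s1 leaves); pivot element 1.
Divide row 1 by 1; eliminate column x1 from the other rows.
z-row update in column RHS: 0 − (-3)·11 = 33.

33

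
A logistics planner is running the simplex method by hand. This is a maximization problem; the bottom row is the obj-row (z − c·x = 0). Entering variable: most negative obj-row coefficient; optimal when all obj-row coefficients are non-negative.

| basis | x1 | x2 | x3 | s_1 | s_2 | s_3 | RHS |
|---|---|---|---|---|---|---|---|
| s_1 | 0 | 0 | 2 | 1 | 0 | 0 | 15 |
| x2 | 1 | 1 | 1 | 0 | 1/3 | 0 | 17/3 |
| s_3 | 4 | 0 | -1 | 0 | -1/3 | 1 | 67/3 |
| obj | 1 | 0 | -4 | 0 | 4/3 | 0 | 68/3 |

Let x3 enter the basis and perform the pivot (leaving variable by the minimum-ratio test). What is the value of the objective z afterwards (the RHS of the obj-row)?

136/3

Ratio test on column x3 — row 1: 15/2 = 15/2; row 2: (17/3)/1 = 17/3; row 3: entry -1 ≤ 0. Minimum is 17/3 at row 2 (x2 leaves); pivot element 1.
Pivot on row 2; the obj-row RHS becomes 68/3 − (-4)·(17/3) = 136/3.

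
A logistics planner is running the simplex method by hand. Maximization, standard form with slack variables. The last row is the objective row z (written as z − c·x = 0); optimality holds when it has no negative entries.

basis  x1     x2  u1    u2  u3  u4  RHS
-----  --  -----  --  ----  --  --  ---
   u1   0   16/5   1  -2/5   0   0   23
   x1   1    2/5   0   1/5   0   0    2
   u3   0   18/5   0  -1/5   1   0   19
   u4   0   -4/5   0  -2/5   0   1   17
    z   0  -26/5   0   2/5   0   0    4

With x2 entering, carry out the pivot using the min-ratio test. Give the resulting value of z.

30

Ratio test on column x2 — row 1: 23/(16/5) = 115/16; row 2: 2/(2/5) = 5; row 3: 19/(18/5) = 95/18; row 4: entry -4/5 ≤ 0. Minimum is 5 at row 2 (x1 leaves); pivot element 2/5.
Pivot on row 2; the z-row RHS becomes 4 − (-26/5)·5 = 30.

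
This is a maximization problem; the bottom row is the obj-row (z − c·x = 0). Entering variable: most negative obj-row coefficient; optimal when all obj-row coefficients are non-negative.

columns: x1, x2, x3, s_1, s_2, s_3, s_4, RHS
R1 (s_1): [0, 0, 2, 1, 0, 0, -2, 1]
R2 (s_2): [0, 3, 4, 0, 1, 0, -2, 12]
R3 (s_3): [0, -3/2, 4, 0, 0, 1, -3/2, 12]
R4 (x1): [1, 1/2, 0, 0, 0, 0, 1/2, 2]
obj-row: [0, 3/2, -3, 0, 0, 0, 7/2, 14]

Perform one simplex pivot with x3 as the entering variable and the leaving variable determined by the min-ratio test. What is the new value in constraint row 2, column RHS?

Ratio test on column x3 — row 1: 1/2 = 1/2; row 2: 12/4 = 3; row 3: 12/4 = 3; row 4: entry 0 ≤ 0. Minimum is 1/2 at row 1 (s_1 leaves); pivot element 2.
Divide row 1 by 2; eliminate column x3 from the other rows.
Row 2 update in column RHS: 12 − 4·(1/2) = 10.

10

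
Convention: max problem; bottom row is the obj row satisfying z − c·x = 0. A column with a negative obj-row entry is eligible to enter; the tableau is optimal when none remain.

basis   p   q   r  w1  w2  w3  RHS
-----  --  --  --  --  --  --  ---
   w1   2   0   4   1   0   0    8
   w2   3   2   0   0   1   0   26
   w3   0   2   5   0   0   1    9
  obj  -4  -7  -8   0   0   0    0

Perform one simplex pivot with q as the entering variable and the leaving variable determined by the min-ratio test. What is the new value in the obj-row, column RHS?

Ratio test on column q — row 1: entry 0 ≤ 0; row 2: 26/2 = 13; row 3: 9/2 = 9/2. Minimum is 9/2 at row 3 (w3 leaves); pivot element 2.
Divide row 3 by 2; eliminate column q from the other rows.
obj-row update in column RHS: 0 − (-7)·(9/2) = 63/2.

63/2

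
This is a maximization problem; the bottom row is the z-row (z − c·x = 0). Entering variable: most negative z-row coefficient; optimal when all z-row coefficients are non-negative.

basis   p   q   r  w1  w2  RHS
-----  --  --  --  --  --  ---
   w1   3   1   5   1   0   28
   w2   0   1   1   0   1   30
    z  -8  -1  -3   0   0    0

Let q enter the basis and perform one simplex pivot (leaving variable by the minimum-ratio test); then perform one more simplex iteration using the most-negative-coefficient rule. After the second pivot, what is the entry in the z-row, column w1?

8/3

Ratio test on column q — row 1: 28/1 = 28; row 2: 30/1 = 30. Minimum is 28 at row 1 (w1 leaves); pivot element 1.
Divide row 1 by 1; eliminate column q from the other rows.
Second iteration: most negative z-row entry is -5 in column p, so p enters.
Ratio test on column p — row 1: 28/3 = 28/3; row 2: entry -3 ≤ 0. Minimum is 28/3 at row 1 (q leaves); pivot element 3.
Divide row 1 by 3; eliminate column p from the other rows.
After both pivots, the entry at the z-row, column w1 is 8/3.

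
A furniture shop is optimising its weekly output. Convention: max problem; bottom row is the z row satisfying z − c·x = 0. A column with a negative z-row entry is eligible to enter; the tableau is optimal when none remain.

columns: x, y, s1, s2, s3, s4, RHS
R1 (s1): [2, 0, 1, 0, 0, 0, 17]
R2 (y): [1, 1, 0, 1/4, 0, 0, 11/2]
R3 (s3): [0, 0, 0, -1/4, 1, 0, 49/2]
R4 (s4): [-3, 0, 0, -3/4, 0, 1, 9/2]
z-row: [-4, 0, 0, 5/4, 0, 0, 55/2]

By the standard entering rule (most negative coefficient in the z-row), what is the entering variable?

x

Negative z-row entries: x: -4.
The most negative is -4 in column x, so x enters.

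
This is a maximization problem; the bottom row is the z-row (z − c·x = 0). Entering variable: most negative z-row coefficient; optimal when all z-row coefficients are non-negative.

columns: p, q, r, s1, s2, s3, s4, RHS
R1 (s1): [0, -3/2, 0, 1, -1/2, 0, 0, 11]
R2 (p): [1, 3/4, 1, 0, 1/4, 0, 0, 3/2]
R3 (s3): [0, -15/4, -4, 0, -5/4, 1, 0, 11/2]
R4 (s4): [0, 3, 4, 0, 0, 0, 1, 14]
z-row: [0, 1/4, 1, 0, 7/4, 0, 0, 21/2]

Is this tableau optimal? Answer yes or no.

Every z-row coefficient is ≥ 0, so the tableau is optimal.

yes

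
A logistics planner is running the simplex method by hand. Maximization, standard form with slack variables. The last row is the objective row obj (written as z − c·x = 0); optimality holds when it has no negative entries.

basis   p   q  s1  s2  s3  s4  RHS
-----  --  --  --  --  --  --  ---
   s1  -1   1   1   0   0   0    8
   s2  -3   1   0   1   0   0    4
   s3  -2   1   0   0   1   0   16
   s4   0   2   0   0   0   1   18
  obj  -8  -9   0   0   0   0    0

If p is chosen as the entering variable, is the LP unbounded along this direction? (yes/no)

Every constraint-row entry in column p is ≤ 0, so increasing p is unbounded.

yes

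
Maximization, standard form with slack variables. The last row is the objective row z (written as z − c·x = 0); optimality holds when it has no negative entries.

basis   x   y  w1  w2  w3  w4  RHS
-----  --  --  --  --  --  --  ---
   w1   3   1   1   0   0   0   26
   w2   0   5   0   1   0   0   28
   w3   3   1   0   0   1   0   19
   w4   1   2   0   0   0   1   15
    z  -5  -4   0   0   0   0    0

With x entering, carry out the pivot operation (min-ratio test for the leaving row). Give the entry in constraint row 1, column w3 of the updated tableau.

Ratio test on column x — row 1: 26/3 = 26/3; row 2: entry 0 ≤ 0; row 3: 19/3 = 19/3; row 4: 15/1 = 15. Minimum is 19/3 at row 3 (w3 leaves); pivot element 3.
Divide row 3 by 3; eliminate column x from the other rows.
Row 1 update in column w3: 0 − 3·(1/3) = -1.

-1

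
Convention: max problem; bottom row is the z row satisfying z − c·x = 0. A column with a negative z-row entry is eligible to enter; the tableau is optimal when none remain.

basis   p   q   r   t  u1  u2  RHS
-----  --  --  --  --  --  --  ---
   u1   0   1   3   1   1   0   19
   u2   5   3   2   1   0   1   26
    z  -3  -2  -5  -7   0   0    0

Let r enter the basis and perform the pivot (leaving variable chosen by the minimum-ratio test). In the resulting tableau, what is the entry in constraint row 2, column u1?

-2/3

Ratio test on column r — row 1: 19/3 = 19/3; row 2: 26/2 = 13. Minimum is 19/3 at row 1 (u1 leaves); pivot element 3.
Divide row 1 by 3; eliminate column r from the other rows.
Row 2 update in column u1: 0 − 2·(1/3) = -2/3.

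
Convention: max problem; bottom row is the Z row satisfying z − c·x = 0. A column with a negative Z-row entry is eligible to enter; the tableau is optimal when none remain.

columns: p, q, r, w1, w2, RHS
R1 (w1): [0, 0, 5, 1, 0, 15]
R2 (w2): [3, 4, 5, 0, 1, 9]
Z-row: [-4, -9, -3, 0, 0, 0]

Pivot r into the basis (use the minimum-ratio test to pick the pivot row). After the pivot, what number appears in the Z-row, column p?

Ratio test on column r — row 1: 15/5 = 3; row 2: 9/5 = 9/5. Minimum is 9/5 at row 2 (w2 leaves); pivot element 5.
Divide row 2 by 5; eliminate column r from the other rows.
Z-row update in column p: -4 − (-3)·(3/5) = -11/5.

-11/5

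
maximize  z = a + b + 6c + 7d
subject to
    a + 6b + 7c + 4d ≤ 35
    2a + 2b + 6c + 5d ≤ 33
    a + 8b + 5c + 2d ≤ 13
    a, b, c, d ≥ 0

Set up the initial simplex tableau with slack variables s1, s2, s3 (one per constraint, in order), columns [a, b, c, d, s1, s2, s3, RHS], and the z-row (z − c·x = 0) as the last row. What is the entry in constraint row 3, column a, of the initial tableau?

Constraint 3 has coefficient 1 on a.

1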